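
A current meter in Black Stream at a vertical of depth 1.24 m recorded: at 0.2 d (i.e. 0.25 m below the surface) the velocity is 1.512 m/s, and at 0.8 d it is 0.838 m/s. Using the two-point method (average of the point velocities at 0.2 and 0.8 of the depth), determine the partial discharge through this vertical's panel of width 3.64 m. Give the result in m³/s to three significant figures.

v̄ = (1.512 + 0.838) / 2 = 1.175 m/s
q = v̄ × d × w = 1.175 × 1.24 × 3.64 = 5.303 m³/s

5.30 m³/s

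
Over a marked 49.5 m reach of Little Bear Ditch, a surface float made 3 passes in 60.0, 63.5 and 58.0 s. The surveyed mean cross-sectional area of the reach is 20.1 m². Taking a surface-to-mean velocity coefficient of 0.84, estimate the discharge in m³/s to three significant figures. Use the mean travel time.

t̄ = (60.0 + 63.5 + 58.0) / 3 = 60.5 s
v_surface = L / t̄ = 49.5 / 60.5 = 0.8182 m/s
v_mean = 0.84 × 0.8182 = 0.6873 m/s
Q = A × v_mean = 20.1 × 0.6873 = 13.81 m³/s

13.8 m³/s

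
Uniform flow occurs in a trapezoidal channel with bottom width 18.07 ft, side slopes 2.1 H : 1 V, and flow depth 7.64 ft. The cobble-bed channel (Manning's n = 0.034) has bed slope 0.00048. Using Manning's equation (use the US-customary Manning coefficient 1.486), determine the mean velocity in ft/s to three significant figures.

A = (b + z·y)·y = (18.07 + 2.1×7.64)×7.64 = 260.6 ft²
P = b + 2y√(1+z²) = 18.07 + 2×7.64×√(1+2.1²) = 53.61 ft
R = A/P = 260.6/53.61 = 4.862 ft
Q = (1.486/n)·A·R^(2/3)·S^(1/2) = (1.486/0.034) × 260.6 × 4.862^(2/3) × 0.00048^(1/2) = 716.2 ft³/s
V = Q/A = 716.2/260.6 = 2.748 ft/s

2.75 ft/s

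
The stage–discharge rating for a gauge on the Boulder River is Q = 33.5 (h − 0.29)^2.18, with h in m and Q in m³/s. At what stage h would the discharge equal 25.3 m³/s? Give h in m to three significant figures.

h − h₀ = (Q/C)^(1/b) = (25.3/33.5)^(1/2.18) = 0.8792 m
h = 0.29 + 0.8792 = 1.169 m

1.17 m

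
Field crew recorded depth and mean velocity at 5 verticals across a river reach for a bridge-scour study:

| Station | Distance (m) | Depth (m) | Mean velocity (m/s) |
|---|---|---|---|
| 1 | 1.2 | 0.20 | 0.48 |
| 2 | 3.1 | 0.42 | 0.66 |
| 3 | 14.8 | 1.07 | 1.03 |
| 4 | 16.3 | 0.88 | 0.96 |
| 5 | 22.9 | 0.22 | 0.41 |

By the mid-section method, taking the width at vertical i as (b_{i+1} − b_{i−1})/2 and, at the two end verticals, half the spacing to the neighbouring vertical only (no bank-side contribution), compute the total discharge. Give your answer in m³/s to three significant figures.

w_1 = (3.1 − 1.2)/2 = 0.95 m; q_1 = 0.48 × 0.20 × 0.95 = 0.09120 m³/s
w_2 = (14.8 − 1.2)/2 = 6.8 m; q_2 = 0.66 × 0.42 × 6.8 = 1.885 m³/s
w_3 = (16.3 − 3.1)/2 = 6.6 m; q_3 = 1.03 × 1.07 × 6.6 = 7.274 m³/s
w_4 = (22.9 − 14.8)/2 = 4.05 m; q_4 = 0.96 × 0.88 × 4.05 = 3.421 m³/s
w_5 = (22.9 − 16.3)/2 = 3.3 m; q_5 = 0.41 × 0.22 × 3.3 = 0.2977 m³/s
Q = Σ qᵢ = 12.97 m³/s

13.0 m³/s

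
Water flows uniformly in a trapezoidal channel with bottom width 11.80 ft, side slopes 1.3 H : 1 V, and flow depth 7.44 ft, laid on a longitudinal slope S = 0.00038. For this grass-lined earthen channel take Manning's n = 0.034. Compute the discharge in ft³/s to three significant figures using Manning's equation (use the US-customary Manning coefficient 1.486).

366 ft³/s

A = (b + z·y)·y = (11.80 + 1.3×7.44)×7.44 = 159.8 ft²
P = b + 2y√(1+z²) = 11.80 + 2×7.44×√(1+1.3²) = 36.21 ft
R = A/P = 159.8/36.21 = 4.412 ft
Q = (1.486/n)·A·R^(2/3)·S^(1/2) = (1.486/0.034) × 159.8 × 4.412^(2/3) × 0.00038^(1/2) = 366.2 ft³/s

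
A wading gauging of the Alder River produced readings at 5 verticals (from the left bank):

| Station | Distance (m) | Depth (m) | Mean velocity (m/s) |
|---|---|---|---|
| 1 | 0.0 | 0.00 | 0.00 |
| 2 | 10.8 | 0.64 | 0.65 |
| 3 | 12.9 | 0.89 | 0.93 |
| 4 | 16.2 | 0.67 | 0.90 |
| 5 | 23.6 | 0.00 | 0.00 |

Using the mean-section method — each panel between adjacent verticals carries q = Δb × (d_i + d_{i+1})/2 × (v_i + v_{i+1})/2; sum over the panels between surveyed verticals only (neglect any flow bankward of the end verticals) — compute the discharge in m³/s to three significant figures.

Panel 1-2: Δb = 10.8 m, d̄ = (0.00+0.64)/2 = 0.32, v̄ = (0.00+0.65)/2 = 0.325 → q = 10.8×0.32×0.325 = 1.123 m³/s
Panel 2-3: Δb = 2.1 m, d̄ = (0.64+0.89)/2 = 0.765, v̄ = (0.65+0.93)/2 = 0.79 → q = 2.1×0.765×0.79 = 1.269 m³/s
Panel 3-4: Δb = 3.3 m, d̄ = (0.89+0.67)/2 = 0.78, v̄ = (0.93+0.90)/2 = 0.915 → q = 3.3×0.78×0.915 = 2.355 m³/s
Panel 4-5: Δb = 7.4 m, d̄ = (0.67+0.00)/2 = 0.335, v̄ = (0.90+0.00)/2 = 0.45 → q = 7.4×0.335×0.45 = 1.116 m³/s
Q = Σ q = 5.863 m³/s

5.86 m³/s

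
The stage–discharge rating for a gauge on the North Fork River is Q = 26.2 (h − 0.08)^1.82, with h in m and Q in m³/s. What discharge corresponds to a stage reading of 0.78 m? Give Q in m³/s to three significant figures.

Q = 26.2 × (0.78 − 0.08)^1.82 = 26.2 × 0.7^1.82 = 13.69 m³/s

13.7 m³/s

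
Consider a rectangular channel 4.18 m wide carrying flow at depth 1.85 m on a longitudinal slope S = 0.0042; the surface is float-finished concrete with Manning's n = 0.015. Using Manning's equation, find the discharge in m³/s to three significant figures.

33.0 m³/s

A = b·y = 4.18 × 1.85 = 7.733 m²
P = b + 2y = 4.18 + 2×1.85 = 7.880 m
R = A/P = 7.733/7.880 = 0.9813 m
Q = (1/n)·A·R^(2/3)·S^(1/2) = (1/0.015) × 7.733 × 0.9813^(2/3) × 0.0042^(1/2) = 32.99 m³/s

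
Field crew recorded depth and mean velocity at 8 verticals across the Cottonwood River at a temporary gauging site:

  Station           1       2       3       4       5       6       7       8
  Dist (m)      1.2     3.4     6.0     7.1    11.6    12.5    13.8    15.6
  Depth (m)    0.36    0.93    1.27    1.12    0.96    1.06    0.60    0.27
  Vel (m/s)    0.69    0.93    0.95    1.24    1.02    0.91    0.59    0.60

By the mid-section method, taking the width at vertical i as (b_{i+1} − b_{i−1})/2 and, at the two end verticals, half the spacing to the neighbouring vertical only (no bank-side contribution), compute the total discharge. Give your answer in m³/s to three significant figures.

w_1 = (3.4 − 1.2)/2 = 1.1 m; q_1 = 0.69 × 0.36 × 1.1 = 0.2732 m³/s
w_2 = (6.0 − 1.2)/2 = 2.4 m; q_2 = 0.93 × 0.93 × 2.4 = 2.076 m³/s
w_3 = (7.1 − 3.4)/2 = 1.85 m; q_3 = 0.95 × 1.27 × 1.85 = 2.232 m³/s
w_4 = (11.6 − 6.0)/2 = 2.8 m; q_4 = 1.24 × 1.12 × 2.8 = 3.889 m³/s
w_5 = (12.5 − 7.1)/2 = 2.7 m; q_5 = 1.02 × 0.96 × 2.7 = 2.644 m³/s
w_6 = (13.8 − 11.6)/2 = 1.1 m; q_6 = 0.91 × 1.06 × 1.1 = 1.061 m³/s
w_7 = (15.6 − 12.5)/2 = 1.55 m; q_7 = 0.59 × 0.60 × 1.55 = 0.5487 m³/s
w_8 = (15.6 − 13.8)/2 = 0.9 m; q_8 = 0.60 × 0.27 × 0.9 = 0.1458 m³/s
Q = Σ qᵢ = 12.87 m³/s

12.9 m³/s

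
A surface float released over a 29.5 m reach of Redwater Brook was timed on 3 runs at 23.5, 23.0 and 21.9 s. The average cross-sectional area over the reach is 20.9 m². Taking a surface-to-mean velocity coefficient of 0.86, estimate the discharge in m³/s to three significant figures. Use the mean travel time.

23.3 m³/s

t̄ = (23.5 + 23.0 + 21.9) / 3 = 22.8 s
v_surface = L / t̄ = 29.5 / 22.8 = 1.294 m/s
v_mean = 0.86 × 1.294 = 1.113 m/s
Q = A × v_mean = 20.9 × 1.113 = 23.26 m³/s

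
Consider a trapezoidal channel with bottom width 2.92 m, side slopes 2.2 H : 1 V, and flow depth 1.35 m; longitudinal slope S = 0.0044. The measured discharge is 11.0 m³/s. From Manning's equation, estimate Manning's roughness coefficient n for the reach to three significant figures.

A = (b + z·y)·y = (2.92 + 2.2×1.35)×1.35 = 7.952 m²
P = b + 2y√(1+z²) = 2.92 + 2×1.35×√(1+2.2²) = 9.445 m
R = A/P = 7.952/9.445 = 0.8419 m
n = (1/Q)·A·R^(2/3)·S^(1/2) = (1/11.0) × 7.952 × 0.8916 × 0.06633 = 0.04275

0.0428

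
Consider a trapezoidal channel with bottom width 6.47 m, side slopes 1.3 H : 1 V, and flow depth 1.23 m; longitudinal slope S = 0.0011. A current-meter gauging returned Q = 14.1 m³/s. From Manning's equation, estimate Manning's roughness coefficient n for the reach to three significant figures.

A = (b + z·y)·y = (6.47 + 1.3×1.23)×1.23 = 9.925 m²
P = b + 2y√(1+z²) = 6.47 + 2×1.23×√(1+1.3²) = 10.50 m
R = A/P = 9.925/10.50 = 0.9448 m
n = (1/Q)·A·R^(2/3)·S^(1/2) = (1/14.1) × 9.925 × 0.9629 × 0.03317 = 0.02248

0.0225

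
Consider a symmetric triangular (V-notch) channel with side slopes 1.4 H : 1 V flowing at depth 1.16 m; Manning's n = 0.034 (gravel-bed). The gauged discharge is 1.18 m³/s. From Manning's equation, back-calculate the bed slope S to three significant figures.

0.00123

A = z·y² = 1.4×1.16² = 1.884 m²
P = 2y√(1+z²) = 2×1.16×√(1+1.4²) = 3.991 m
R = A/P = 1.884/3.991 = 0.4720 m
S = (Q·n / (1·A·R^(2/3)))² = (1.18×0.034 / (1×1.884×0.6062))² = 0.001234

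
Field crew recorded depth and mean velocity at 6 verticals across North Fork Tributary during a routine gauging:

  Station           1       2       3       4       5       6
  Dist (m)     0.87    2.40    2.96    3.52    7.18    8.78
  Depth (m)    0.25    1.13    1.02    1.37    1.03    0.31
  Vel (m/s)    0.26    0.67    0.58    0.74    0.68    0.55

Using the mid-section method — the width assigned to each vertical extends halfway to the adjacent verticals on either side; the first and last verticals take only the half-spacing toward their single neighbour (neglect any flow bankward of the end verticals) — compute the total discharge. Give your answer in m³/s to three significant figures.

w_1 = (2.40 − 0.87)/2 = 0.765 m; q_1 = 0.26 × 0.25 × 0.765 = 0.04973 m³/s
w_2 = (2.96 − 0.87)/2 = 1.045 m; q_2 = 0.67 × 1.13 × 1.045 = 0.7912 m³/s
w_3 = (3.52 − 2.40)/2 = 0.56 m; q_3 = 0.58 × 1.02 × 0.56 = 0.3313 m³/s
w_4 = (7.18 − 2.96)/2 = 2.11 m; q_4 = 0.74 × 1.37 × 2.11 = 2.139 m³/s
w_5 = (8.78 − 3.52)/2 = 2.63 m; q_5 = 0.68 × 1.03 × 2.63 = 1.842 m³/s
w_6 = (8.78 − 7.18)/2 = 0.8 m; q_6 = 0.55 × 0.31 × 0.8 = 0.1364 m³/s
Q = Σ qᵢ = 5.290 m³/s

5.29 m³/s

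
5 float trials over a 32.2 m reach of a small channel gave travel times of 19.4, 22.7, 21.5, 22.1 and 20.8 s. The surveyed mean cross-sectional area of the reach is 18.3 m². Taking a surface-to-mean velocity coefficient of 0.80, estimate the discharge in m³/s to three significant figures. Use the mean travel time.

t̄ = (19.4 + 22.7 + 21.5 + 22.1 + 20.8) / 5 = 21.3 s
v_surface = L / t̄ = 32.2 / 21.3 = 1.512 m/s
v_mean = 0.80 × 1.512 = 1.209 m/s
Q = A × v_mean = 18.3 × 1.209 = 22.13 m³/s

22.1 m³/s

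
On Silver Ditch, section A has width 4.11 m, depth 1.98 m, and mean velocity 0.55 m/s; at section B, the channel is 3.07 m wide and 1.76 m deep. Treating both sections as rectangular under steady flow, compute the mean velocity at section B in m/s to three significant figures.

Q = A₁V₁ = (4.11×1.98) × 0.55 = 4.476 m³/s
A₂ = 3.07 × 1.76 = 5.403 m²
V₂ = Q/A₂ = 4.476/5.403 = 0.8284 m/s

0.828 m/s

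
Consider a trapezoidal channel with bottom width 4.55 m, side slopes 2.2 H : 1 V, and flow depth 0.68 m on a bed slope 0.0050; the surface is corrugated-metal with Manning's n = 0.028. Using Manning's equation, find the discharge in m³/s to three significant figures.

A = (b + z·y)·y = (4.55 + 2.2×0.68)×0.68 = 4.111 m²
P = b + 2y√(1+z²) = 4.55 + 2×0.68×√(1+2.2²) = 7.837 m
R = A/P = 4.111/7.837 = 0.5246 m
Q = (1/n)·A·R^(2/3)·S^(1/2) = (1/0.028) × 4.111 × 0.5246^(2/3) × 0.0050^(1/2) = 6.754 m³/s

6.75 m³/s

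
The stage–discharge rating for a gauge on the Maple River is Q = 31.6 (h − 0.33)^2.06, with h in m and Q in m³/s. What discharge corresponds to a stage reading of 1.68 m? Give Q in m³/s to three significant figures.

58.6 m³/s

Q = 31.6 × (1.68 − 0.33)^2.06 = 31.6 × 1.35^2.06 = 58.64 m³/s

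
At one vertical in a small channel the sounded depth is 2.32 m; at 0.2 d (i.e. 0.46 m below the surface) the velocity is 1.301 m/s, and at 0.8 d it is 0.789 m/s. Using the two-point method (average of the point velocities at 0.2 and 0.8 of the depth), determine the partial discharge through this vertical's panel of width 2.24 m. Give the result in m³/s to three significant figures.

5.43 m³/s

v̄ = (1.301 + 0.789) / 2 = 1.045 m/s
q = v̄ × d × w = 1.045 × 2.32 × 2.24 = 5.431 m³/s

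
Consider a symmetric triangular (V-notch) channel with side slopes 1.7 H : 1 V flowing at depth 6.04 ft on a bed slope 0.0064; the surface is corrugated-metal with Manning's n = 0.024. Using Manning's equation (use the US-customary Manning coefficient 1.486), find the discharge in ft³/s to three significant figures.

A = z·y² = 1.7×6.04² = 62.02 ft²
P = 2y√(1+z²) = 2×6.04×√(1+1.7²) = 23.83 ft
R = A/P = 62.02/23.83 = 2.603 ft
Q = (1.486/n)·A·R^(2/3)·S^(1/2) = (1.486/0.024) × 62.02 × 2.603^(2/3) × 0.0064^(1/2) = 581.3 ft³/s

581 ft³/s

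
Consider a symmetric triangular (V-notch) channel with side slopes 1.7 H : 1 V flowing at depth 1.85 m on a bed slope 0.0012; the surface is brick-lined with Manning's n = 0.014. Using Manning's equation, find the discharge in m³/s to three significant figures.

A = z·y² = 1.7×1.85² = 5.818 m²
P = 2y√(1+z²) = 2×1.85×√(1+1.7²) = 7.298 m
R = A/P = 5.818/7.298 = 0.7973 m
Q = (1/n)·A·R^(2/3)·S^(1/2) = (1/0.014) × 5.818 × 0.7973^(2/3) × 0.0012^(1/2) = 12.38 m³/s

12.4 m³/s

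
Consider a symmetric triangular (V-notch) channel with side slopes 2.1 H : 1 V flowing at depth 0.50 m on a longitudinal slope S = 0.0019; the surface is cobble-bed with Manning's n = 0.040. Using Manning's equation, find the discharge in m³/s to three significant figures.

A = z·y² = 2.1×0.50² = 0.5250 m²
P = 2y√(1+z²) = 2×0.50×√(1+2.1²) = 2.326 m
R = A/P = 0.5250/2.326 = 0.2257 m
Q = (1/n)·A·R^(2/3)·S^(1/2) = (1/0.040) × 0.5250 × 0.2257^(2/3) × 0.0019^(1/2) = 0.2121 m³/s

0.212 m³/s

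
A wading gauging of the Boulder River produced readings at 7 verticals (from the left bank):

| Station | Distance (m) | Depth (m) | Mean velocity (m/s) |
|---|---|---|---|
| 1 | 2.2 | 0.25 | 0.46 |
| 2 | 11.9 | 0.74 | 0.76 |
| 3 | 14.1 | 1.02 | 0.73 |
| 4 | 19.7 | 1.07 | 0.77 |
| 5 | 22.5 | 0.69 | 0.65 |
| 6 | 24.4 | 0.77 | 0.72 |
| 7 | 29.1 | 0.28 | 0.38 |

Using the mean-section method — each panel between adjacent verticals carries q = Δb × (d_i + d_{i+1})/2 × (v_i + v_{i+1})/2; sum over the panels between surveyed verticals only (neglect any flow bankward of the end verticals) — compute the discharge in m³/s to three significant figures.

12.8 m³/s

Panel 1-2: Δb = 9.7 m, d̄ = (0.25+0.74)/2 = 0.495, v̄ = (0.46+0.76)/2 = 0.61 → q = 9.7×0.495×0.61 = 2.929 m³/s
Panel 2-3: Δb = 2.2 m, d̄ = (0.74+1.02)/2 = 0.88, v̄ = (0.76+0.73)/2 = 0.745 → q = 2.2×0.88×0.745 = 1.442 m³/s
Panel 3-4: Δb = 5.6 m, d̄ = (1.02+1.07)/2 = 1.045, v̄ = (0.73+0.77)/2 = 0.75 → q = 5.6×1.045×0.75 = 4.389 m³/s
Panel 4-5: Δb = 2.8 m, d̄ = (1.07+0.69)/2 = 0.88, v̄ = (0.77+0.65)/2 = 0.71 → q = 2.8×0.88×0.71 = 1.749 m³/s
Panel 5-6: Δb = 1.9 m, d̄ = (0.69+0.77)/2 = 0.73, v̄ = (0.65+0.72)/2 = 0.685 → q = 1.9×0.73×0.685 = 0.9501 m³/s
Panel 6-7: Δb = 4.7 m, d̄ = (0.77+0.28)/2 = 0.525, v̄ = (0.72+0.38)/2 = 0.55 → q = 4.7×0.525×0.55 = 1.357 m³/s
Q = Σ q = 12.82 m³/s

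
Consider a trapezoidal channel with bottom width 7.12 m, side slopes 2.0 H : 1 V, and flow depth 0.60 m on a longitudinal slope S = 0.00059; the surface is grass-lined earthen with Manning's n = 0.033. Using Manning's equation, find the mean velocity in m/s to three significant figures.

A = (b + z·y)·y = (7.12 + 2.0×0.60)×0.60 = 4.992 m²
P = b + 2y√(1+z²) = 7.12 + 2×0.60×√(1+2.0²) = 9.803 m
R = A/P = 4.992/9.803 = 0.5092 m
Q = (1/n)·A·R^(2/3)·S^(1/2) = (1/0.033) × 4.992 × 0.5092^(2/3) × 0.00059^(1/2) = 2.343 m³/s
V = Q/A = 2.343/4.992 = 0.4694 m/s

0.469 m/s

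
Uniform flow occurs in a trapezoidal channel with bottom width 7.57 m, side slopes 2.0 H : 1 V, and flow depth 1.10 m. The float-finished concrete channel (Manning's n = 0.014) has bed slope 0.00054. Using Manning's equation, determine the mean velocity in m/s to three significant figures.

A = (b + z·y)·y = (7.57 + 2.0×1.10)×1.10 = 10.75 m²
P = b + 2y√(1+z²) = 7.57 + 2×1.10×√(1+2.0²) = 12.49 m
R = A/P = 10.75/12.49 = 0.8605 m
Q = (1/n)·A·R^(2/3)·S^(1/2) = (1/0.014) × 10.75 × 0.8605^(2/3) × 0.00054^(1/2) = 16.14 m³/s
V = Q/A = 16.14/10.75 = 1.502 m/s

1.50 m/s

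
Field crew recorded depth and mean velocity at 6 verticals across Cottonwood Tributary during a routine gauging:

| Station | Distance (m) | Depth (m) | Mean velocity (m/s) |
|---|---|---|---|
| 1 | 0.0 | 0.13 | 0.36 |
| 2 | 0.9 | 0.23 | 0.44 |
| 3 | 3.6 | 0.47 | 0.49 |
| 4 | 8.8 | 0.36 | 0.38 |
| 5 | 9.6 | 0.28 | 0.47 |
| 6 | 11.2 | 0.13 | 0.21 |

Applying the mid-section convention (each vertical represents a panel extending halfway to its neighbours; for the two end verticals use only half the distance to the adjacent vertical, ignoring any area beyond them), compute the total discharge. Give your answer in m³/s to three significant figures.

w_1 = (0.9 − 0.0)/2 = 0.45 m; q_1 = 0.36 × 0.13 × 0.45 = 0.02106 m³/s
w_2 = (3.6 − 0.0)/2 = 1.8 m; q_2 = 0.44 × 0.23 × 1.8 = 0.1822 m³/s
w_3 = (8.8 − 0.9)/2 = 3.95 m; q_3 = 0.49 × 0.47 × 3.95 = 0.9097 m³/s
w_4 = (9.6 − 3.6)/2 = 3 m; q_4 = 0.38 × 0.36 × 3 = 0.4104 m³/s
w_5 = (11.2 − 8.8)/2 = 1.2 m; q_5 = 0.47 × 0.28 × 1.2 = 0.1579 m³/s
w_6 = (11.2 − 9.6)/2 = 0.8 m; q_6 = 0.21 × 0.13 × 0.8 = 0.02184 m³/s
Q = Σ qᵢ = 1.703 m³/s

1.70 m³/s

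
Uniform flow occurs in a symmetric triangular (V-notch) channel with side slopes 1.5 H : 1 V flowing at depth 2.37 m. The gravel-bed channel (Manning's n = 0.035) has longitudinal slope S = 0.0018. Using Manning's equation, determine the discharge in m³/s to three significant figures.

A = z·y² = 1.5×2.37² = 8.425 m²
P = 2y√(1+z²) = 2×2.37×√(1+1.5²) = 8.545 m
R = A/P = 8.425/8.545 = 0.9860 m
Q = (1/n)·A·R^(2/3)·S^(1/2) = (1/0.035) × 8.425 × 0.9860^(2/3) × 0.0018^(1/2) = 10.12 m³/s

10.1 m³/s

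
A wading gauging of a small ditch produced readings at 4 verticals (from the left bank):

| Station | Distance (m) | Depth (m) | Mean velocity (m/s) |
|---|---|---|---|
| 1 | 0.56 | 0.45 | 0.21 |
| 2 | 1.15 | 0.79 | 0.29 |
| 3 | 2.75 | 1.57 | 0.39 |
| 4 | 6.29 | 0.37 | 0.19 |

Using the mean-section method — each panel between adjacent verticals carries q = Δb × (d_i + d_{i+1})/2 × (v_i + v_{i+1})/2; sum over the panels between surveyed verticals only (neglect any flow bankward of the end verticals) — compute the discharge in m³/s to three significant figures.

Panel 1-2: Δb = 0.59 m, d̄ = (0.45+0.79)/2 = 0.62, v̄ = (0.21+0.29)/2 = 0.25 → q = 0.59×0.62×0.25 = 0.09145 m³/s
Panel 2-3: Δb = 1.6 m, d̄ = (0.79+1.57)/2 = 1.18, v̄ = (0.29+0.39)/2 = 0.34 → q = 1.6×1.18×0.34 = 0.6419 m³/s
Panel 3-4: Δb = 3.54 m, d̄ = (1.57+0.37)/2 = 0.97, v̄ = (0.39+0.19)/2 = 0.29 → q = 3.54×0.97×0.29 = 0.9958 m³/s
Q = Σ q = 1.729 m³/s

1.73 m³/s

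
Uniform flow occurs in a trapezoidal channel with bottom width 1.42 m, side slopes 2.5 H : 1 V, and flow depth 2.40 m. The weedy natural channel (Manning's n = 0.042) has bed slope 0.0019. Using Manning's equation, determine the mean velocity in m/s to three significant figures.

1.20 m/s

A = (b + z·y)·y = (1.42 + 2.5×2.40)×2.40 = 17.81 m²
P = b + 2y√(1+z²) = 1.42 + 2×2.40×√(1+2.5²) = 14.34 m
R = A/P = 17.81/14.34 = 1.241 m
Q = (1/n)·A·R^(2/3)·S^(1/2) = (1/0.042) × 17.81 × 1.241^(2/3) × 0.0019^(1/2) = 21.35 m³/s
V = Q/A = 21.35/17.81 = 1.199 m/s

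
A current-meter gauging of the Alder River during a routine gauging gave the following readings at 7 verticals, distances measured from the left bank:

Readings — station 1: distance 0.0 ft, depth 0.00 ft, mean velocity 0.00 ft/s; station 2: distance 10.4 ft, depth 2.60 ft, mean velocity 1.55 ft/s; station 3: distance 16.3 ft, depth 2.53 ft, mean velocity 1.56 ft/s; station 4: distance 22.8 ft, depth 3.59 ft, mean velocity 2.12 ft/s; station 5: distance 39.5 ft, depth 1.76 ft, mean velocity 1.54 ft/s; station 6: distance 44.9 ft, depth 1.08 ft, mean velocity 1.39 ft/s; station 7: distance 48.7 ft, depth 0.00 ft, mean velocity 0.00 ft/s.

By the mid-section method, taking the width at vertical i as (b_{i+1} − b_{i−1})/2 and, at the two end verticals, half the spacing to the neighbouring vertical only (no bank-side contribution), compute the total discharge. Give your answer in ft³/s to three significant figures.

182 ft³/s

w_2 = (16.3 − 0.0)/2 = 8.15 ft; q_2 = 1.55 × 2.60 × 8.15 = 32.84 ft³/s
w_3 = (22.8 − 10.4)/2 = 6.2 ft; q_3 = 1.56 × 2.53 × 6.2 = 24.47 ft³/s
w_4 = (39.5 − 16.3)/2 = 11.6 ft; q_4 = 2.12 × 3.59 × 11.6 = 88.29 ft³/s
w_5 = (44.9 − 22.8)/2 = 11.05 ft; q_5 = 1.54 × 1.76 × 11.05 = 29.95 ft³/s
w_6 = (48.7 − 39.5)/2 = 4.6 ft; q_6 = 1.39 × 1.08 × 4.6 = 6.906 ft³/s
Stations 1, 7 contribute zero (depth or velocity is 0).
Q = Σ qᵢ = 182.5 ft³/s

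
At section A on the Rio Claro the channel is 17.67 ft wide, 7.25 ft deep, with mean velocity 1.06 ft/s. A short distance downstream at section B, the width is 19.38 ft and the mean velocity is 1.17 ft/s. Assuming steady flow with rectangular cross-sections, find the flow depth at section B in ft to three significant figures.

Q = A₁V₁ = (17.67×7.25) × 1.06 = 135.8 ft³/s
d₂ = Q/(b₂ V₂) = 135.8/(19.38×1.17) = 5.989 ft

5.99 ft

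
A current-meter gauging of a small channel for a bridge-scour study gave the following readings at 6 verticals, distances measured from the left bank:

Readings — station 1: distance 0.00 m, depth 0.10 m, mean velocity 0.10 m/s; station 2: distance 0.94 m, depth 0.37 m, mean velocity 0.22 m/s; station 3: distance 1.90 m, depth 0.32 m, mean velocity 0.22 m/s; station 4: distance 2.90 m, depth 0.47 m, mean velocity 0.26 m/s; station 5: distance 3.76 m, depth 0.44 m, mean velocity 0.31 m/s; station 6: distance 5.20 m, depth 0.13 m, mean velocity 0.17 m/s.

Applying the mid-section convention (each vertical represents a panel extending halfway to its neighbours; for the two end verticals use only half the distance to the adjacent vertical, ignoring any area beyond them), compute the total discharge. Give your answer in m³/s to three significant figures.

0.437 m³/s

w_1 = (0.94 − 0.00)/2 = 0.47 m; q_1 = 0.10 × 0.10 × 0.47 = 0.004700 m³/s
w_2 = (1.90 − 0.00)/2 = 0.95 m; q_2 = 0.22 × 0.37 × 0.95 = 0.07733 m³/s
w_3 = (2.90 − 0.94)/2 = 0.98 m; q_3 = 0.22 × 0.32 × 0.98 = 0.06899 m³/s
w_4 = (3.76 − 1.90)/2 = 0.93 m; q_4 = 0.26 × 0.47 × 0.93 = 0.1136 m³/s
w_5 = (5.20 − 2.90)/2 = 1.15 m; q_5 = 0.31 × 0.44 × 1.15 = 0.1569 m³/s
w_6 = (5.20 − 3.76)/2 = 0.72 m; q_6 = 0.17 × 0.13 × 0.72 = 0.01591 m³/s
Q = Σ qᵢ = 0.4374 m³/s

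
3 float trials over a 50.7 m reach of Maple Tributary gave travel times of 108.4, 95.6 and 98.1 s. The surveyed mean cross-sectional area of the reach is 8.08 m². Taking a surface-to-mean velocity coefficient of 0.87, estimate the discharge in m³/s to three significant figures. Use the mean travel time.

t̄ = (108.4 + 95.6 + 98.1) / 3 = 100.7 s
v_surface = L / t̄ = 50.7 / 100.7 = 0.5035 m/s
v_mean = 0.87 × 0.5035 = 0.4380 m/s
Q = A × v_mean = 8.08 × 0.4380 = 3.539 m³/s

3.54 m³/s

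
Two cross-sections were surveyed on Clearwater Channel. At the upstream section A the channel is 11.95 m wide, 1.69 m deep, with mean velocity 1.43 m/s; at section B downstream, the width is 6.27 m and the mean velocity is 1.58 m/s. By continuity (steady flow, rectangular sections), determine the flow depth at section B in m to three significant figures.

2.92 m

Q = A₁V₁ = (11.95×1.69) × 1.43 = 28.88 m³/s
d₂ = Q/(b₂ V₂) = 28.88/(6.27×1.58) = 2.915 m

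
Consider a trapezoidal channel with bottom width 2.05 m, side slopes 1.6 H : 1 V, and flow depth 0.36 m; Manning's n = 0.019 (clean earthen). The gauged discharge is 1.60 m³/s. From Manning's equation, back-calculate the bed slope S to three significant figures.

0.00572

A = (b + z·y)·y = (2.05 + 1.6×0.36)×0.36 = 0.9454 m²
P = b + 2y√(1+z²) = 2.05 + 2×0.36×√(1+1.6²) = 3.408 m
R = A/P = 0.9454/3.408 = 0.2774 m
S = (Q·n / (1·A·R^(2/3)))² = (1.60×0.019 / (1×0.9454×0.4253))² = 0.005717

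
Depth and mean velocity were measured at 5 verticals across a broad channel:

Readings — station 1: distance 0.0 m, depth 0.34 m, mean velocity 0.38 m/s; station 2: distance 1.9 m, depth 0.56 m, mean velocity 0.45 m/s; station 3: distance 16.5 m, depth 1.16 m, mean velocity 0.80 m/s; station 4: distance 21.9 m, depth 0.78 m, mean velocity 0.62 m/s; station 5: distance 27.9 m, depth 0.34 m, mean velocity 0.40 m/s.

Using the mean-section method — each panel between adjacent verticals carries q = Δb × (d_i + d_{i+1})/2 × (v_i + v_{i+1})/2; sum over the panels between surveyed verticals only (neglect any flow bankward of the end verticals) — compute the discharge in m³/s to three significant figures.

13.6 m³/s

Panel 1-2: Δb = 1.9 m, d̄ = (0.34+0.56)/2 = 0.45, v̄ = (0.38+0.45)/2 = 0.415 → q = 1.9×0.45×0.415 = 0.3548 m³/s
Panel 2-3: Δb = 14.6 m, d̄ = (0.56+1.16)/2 = 0.86, v̄ = (0.45+0.80)/2 = 0.625 → q = 14.6×0.86×0.625 = 7.848 m³/s
Panel 3-4: Δb = 5.4 m, d̄ = (1.16+0.78)/2 = 0.97, v̄ = (0.80+0.62)/2 = 0.71 → q = 5.4×0.97×0.71 = 3.719 m³/s
Panel 4-5: Δb = 6 m, d̄ = (0.78+0.34)/2 = 0.56, v̄ = (0.62+0.40)/2 = 0.51 → q = 6×0.56×0.51 = 1.714 m³/s
Q = Σ q = 13.63 m³/s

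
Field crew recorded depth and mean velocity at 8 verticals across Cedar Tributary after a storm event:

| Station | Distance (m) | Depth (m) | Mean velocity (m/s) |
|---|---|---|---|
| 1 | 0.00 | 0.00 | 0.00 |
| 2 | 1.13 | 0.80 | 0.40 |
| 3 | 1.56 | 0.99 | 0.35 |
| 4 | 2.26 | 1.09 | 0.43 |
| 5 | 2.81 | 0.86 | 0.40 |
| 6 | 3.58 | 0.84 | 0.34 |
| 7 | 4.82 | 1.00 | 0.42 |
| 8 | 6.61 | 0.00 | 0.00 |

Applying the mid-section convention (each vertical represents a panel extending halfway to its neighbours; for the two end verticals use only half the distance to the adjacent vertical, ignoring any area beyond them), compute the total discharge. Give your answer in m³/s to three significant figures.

1.89 m³/s

w_2 = (1.56 − 0.00)/2 = 0.78 m; q_2 = 0.40 × 0.80 × 0.78 = 0.2496 m³/s
w_3 = (2.26 − 1.13)/2 = 0.565 m; q_3 = 0.35 × 0.99 × 0.565 = 0.1958 m³/s
w_4 = (2.81 − 1.56)/2 = 0.625 m; q_4 = 0.43 × 1.09 × 0.625 = 0.2929 m³/s
w_5 = (3.58 − 2.26)/2 = 0.66 m; q_5 = 0.40 × 0.86 × 0.66 = 0.2270 m³/s
w_6 = (4.82 − 2.81)/2 = 1.005 m; q_6 = 0.34 × 0.84 × 1.005 = 0.2870 m³/s
w_7 = (6.61 − 3.58)/2 = 1.515 m; q_7 = 0.42 × 1.00 × 1.515 = 0.6363 m³/s
Stations 1, 8 contribute zero (depth or velocity is 0).
Q = Σ qᵢ = 1.889 m³/s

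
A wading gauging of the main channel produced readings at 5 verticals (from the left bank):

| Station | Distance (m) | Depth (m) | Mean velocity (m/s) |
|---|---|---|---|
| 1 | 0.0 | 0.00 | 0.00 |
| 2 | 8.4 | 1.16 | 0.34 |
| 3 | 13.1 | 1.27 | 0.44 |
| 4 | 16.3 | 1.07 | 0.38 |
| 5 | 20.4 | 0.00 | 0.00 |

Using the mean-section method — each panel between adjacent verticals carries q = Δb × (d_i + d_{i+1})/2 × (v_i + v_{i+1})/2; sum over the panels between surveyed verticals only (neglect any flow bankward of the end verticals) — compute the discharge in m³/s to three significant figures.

5.01 m³/s

Panel 1-2: Δb = 8.4 m, d̄ = (0.00+1.16)/2 = 0.58, v̄ = (0.00+0.34)/2 = 0.17 → q = 8.4×0.58×0.17 = 0.8282 m³/s
Panel 2-3: Δb = 4.7 m, d̄ = (1.16+1.27)/2 = 1.215, v̄ = (0.34+0.44)/2 = 0.39 → q = 4.7×1.215×0.39 = 2.227 m³/s
Panel 3-4: Δb = 3.2 m, d̄ = (1.27+1.07)/2 = 1.17, v̄ = (0.44+0.38)/2 = 0.41 → q = 3.2×1.17×0.41 = 1.535 m³/s
Panel 4-5: Δb = 4.1 m, d̄ = (1.07+0.00)/2 = 0.535, v̄ = (0.38+0.00)/2 = 0.19 → q = 4.1×0.535×0.19 = 0.4168 m³/s
Q = Σ q = 5.007 m³/s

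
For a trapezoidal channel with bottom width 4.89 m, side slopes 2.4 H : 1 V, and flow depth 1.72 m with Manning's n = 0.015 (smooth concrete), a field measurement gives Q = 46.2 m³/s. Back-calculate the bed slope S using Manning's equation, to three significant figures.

0.00171

A = (b + z·y)·y = (4.89 + 2.4×1.72)×1.72 = 15.51 m²
P = b + 2y√(1+z²) = 4.89 + 2×1.72×√(1+2.4²) = 13.83 m
R = A/P = 15.51/13.83 = 1.121 m
S = (Q·n / (1·A·R^(2/3)))² = (46.2×0.015 / (1×15.51×1.079))² = 0.001714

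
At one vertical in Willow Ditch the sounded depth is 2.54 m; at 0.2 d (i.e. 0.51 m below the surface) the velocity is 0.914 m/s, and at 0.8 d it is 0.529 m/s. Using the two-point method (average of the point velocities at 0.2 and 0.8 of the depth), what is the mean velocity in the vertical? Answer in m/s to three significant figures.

v̄ = (0.914 + 0.529) / 2 = 0.7215 m/s

0.722 m/s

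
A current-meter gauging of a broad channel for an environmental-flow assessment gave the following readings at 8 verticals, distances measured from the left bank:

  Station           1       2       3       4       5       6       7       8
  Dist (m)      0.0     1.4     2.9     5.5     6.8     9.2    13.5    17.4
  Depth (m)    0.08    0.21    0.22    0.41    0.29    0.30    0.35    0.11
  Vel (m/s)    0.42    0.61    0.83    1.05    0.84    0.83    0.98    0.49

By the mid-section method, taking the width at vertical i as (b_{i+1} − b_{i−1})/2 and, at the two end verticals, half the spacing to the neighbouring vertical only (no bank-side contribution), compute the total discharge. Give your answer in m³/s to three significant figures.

w_1 = (1.4 − 0.0)/2 = 0.7 m; q_1 = 0.42 × 0.08 × 0.7 = 0.02352 m³/s
w_2 = (2.9 − 0.0)/2 = 1.45 m; q_2 = 0.61 × 0.21 × 1.45 = 0.1857 m³/s
w_3 = (5.5 − 1.4)/2 = 2.05 m; q_3 = 0.83 × 0.22 × 2.05 = 0.3743 m³/s
w_4 = (6.8 − 2.9)/2 = 1.95 m; q_4 = 1.05 × 0.41 × 1.95 = 0.8395 m³/s
w_5 = (9.2 − 5.5)/2 = 1.85 m; q_5 = 0.84 × 0.29 × 1.85 = 0.4507 m³/s
w_6 = (13.5 − 6.8)/2 = 3.35 m; q_6 = 0.83 × 0.30 × 3.35 = 0.8342 m³/s
w_7 = (17.4 − 9.2)/2 = 4.1 m; q_7 = 0.98 × 0.35 × 4.1 = 1.406 m³/s
w_8 = (17.4 − 13.5)/2 = 1.95 m; q_8 = 0.49 × 0.11 × 1.95 = 0.1051 m³/s
Q = Σ qᵢ = 4.219 m³/s

4.22 m³/s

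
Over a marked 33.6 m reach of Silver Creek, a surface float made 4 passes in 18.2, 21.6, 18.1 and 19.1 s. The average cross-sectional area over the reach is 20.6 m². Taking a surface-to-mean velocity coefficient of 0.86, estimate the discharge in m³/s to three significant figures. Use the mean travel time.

30.9 m³/s

t̄ = (18.2 + 21.6 + 18.1 + 19.1) / 4 = 19.25 s
v_surface = L / t̄ = 33.6 / 19.25 = 1.745 m/s
v_mean = 0.86 × 1.745 = 1.501 m/s
Q = A × v_mean = 20.6 × 1.501 = 30.92 m³/s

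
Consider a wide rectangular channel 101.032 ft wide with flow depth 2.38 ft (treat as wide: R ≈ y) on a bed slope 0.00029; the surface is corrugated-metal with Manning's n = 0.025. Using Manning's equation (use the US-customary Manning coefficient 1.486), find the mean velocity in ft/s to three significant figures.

1.80 ft/s

A = b·y = 101.032 × 2.38 = 240.5 ft²
Wide channel: R ≈ y = 2.38 ft
Q = (1.486/n)·A·R^(2/3)·S^(1/2) = (1.486/0.025) × 240.5 × 2.380^(2/3) × 0.00029^(1/2) = 433.9 ft³/s
V = Q/A = 433.9/240.5 = 1.804 ft/s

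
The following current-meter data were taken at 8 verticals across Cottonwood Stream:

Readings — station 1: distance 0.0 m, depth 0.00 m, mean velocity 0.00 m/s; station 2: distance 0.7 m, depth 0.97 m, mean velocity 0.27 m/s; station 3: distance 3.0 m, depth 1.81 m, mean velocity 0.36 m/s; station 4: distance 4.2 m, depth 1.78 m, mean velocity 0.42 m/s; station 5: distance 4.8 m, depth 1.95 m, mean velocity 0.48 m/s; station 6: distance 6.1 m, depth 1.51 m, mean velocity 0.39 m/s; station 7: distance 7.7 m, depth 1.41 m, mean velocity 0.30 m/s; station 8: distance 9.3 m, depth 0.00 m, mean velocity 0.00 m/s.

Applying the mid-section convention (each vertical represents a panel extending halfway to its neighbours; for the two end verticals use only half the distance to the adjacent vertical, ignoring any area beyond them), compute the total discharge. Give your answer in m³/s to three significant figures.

4.63 m³/s

w_2 = (3.0 − 0.0)/2 = 1.5 m; q_2 = 0.27 × 0.97 × 1.5 = 0.3929 m³/s
w_3 = (4.2 − 0.7)/2 = 1.75 m; q_3 = 0.36 × 1.81 × 1.75 = 1.140 m³/s
w_4 = (4.8 − 3.0)/2 = 0.9 m; q_4 = 0.42 × 1.78 × 0.9 = 0.6728 m³/s
w_5 = (6.1 − 4.2)/2 = 0.95 m; q_5 = 0.48 × 1.95 × 0.95 = 0.8892 m³/s
w_6 = (7.7 − 4.8)/2 = 1.45 m; q_6 = 0.39 × 1.51 × 1.45 = 0.8539 m³/s
w_7 = (9.3 − 6.1)/2 = 1.6 m; q_7 = 0.30 × 1.41 × 1.6 = 0.6768 m³/s
Stations 1, 8 contribute zero (depth or velocity is 0).
Q = Σ qᵢ = 4.626 m³/s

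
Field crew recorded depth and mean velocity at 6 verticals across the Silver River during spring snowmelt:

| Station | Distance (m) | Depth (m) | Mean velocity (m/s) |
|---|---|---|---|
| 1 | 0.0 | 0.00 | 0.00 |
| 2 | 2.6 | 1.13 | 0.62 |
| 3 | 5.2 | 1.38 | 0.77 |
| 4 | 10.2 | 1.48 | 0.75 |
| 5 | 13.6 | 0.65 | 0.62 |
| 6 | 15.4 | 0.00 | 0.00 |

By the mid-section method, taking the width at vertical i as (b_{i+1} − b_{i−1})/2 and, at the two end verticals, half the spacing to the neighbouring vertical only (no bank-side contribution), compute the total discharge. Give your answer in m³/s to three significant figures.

w_2 = (5.2 − 0.0)/2 = 2.6 m; q_2 = 0.62 × 1.13 × 2.6 = 1.822 m³/s
w_3 = (10.2 − 2.6)/2 = 3.8 m; q_3 = 0.77 × 1.38 × 3.8 = 4.038 m³/s
w_4 = (13.6 − 5.2)/2 = 4.2 m; q_4 = 0.75 × 1.48 × 4.2 = 4.662 m³/s
w_5 = (15.4 − 10.2)/2 = 2.6 m; q_5 = 0.62 × 0.65 × 2.6 = 1.048 m³/s
Stations 1, 6 contribute zero (depth or velocity is 0).
Q = Σ qᵢ = 11.57 m³/s

11.6 m³/s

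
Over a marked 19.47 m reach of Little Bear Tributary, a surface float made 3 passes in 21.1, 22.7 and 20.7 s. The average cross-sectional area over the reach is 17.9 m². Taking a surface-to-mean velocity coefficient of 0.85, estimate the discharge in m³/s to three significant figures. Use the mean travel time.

t̄ = (21.1 + 22.7 + 20.7) / 3 = 21.5 s
v_surface = L / t̄ = 19.47 / 21.5 = 0.9056 m/s
v_mean = 0.85 × 0.9056 = 0.7697 m/s
Q = A × v_mean = 17.9 × 0.7697 = 13.78 m³/s

13.8 m³/s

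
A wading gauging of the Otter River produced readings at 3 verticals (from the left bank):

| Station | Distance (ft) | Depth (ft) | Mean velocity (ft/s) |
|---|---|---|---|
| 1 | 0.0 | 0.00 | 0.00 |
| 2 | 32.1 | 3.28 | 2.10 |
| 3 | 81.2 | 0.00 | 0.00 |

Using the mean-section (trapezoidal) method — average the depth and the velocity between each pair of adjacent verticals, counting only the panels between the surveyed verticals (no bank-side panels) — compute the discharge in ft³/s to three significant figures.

Panel 1-2: Δb = 32.1 ft, d̄ = (0.00+3.28)/2 = 1.64, v̄ = (0.00+2.10)/2 = 1.05 → q = 32.1×1.64×1.05 = 55.28 ft³/s
Panel 2-3: Δb = 49.1 ft, d̄ = (3.28+0.00)/2 = 1.64, v̄ = (2.10+0.00)/2 = 1.05 → q = 49.1×1.64×1.05 = 84.55 ft³/s
Q = Σ q = 139.8 ft³/s

140 ft³/s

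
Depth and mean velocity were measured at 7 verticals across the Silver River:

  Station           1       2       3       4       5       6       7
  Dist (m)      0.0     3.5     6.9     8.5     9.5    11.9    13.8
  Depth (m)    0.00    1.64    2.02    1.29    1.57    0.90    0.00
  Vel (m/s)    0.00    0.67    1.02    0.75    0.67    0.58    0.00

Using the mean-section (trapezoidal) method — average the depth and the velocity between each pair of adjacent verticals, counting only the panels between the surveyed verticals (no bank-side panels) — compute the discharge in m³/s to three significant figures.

Panel 1-2: Δb = 3.5 m, d̄ = (0.00+1.64)/2 = 0.82, v̄ = (0.00+0.67)/2 = 0.335 → q = 3.5×0.82×0.335 = 0.9615 m³/s
Panel 2-3: Δb = 3.4 m, d̄ = (1.64+2.02)/2 = 1.83, v̄ = (0.67+1.02)/2 = 0.845 → q = 3.4×1.83×0.845 = 5.258 m³/s
Panel 3-4: Δb = 1.6 m, d̄ = (2.02+1.29)/2 = 1.655, v̄ = (1.02+0.75)/2 = 0.885 → q = 1.6×1.655×0.885 = 2.343 m³/s
Panel 4-5: Δb = 1 m, d̄ = (1.29+1.57)/2 = 1.43, v̄ = (0.75+0.67)/2 = 0.71 → q = 1×1.43×0.71 = 1.015 m³/s
Panel 5-6: Δb = 2.4 m, d̄ = (1.57+0.90)/2 = 1.235, v̄ = (0.67+0.58)/2 = 0.625 → q = 2.4×1.235×0.625 = 1.853 m³/s
Panel 6-7: Δb = 1.9 m, d̄ = (0.90+0.00)/2 = 0.45, v̄ = (0.58+0.00)/2 = 0.29 → q = 1.9×0.45×0.29 = 0.2480 m³/s
Q = Σ q = 11.68 m³/s

11.7 m³/s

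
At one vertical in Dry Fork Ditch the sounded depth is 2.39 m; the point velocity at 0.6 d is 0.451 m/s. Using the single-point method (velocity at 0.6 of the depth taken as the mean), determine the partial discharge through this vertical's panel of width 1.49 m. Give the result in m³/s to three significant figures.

1.61 m³/s

v̄ = v₀.₆ = 0.451 m/s
q = v̄ × d × w = 0.4510 × 2.39 × 1.49 = 1.606 m³/s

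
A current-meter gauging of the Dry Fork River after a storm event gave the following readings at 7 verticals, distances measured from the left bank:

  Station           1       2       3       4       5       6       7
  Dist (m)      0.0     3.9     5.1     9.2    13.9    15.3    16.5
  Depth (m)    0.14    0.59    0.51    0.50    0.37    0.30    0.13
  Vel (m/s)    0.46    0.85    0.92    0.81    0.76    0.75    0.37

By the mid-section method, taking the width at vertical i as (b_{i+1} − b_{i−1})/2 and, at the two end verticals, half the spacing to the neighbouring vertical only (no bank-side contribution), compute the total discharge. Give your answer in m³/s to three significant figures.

w_1 = (3.9 − 0.0)/2 = 1.95 m; q_1 = 0.46 × 0.14 × 1.95 = 0.1256 m³/s
w_2 = (5.1 − 0.0)/2 = 2.55 m; q_2 = 0.85 × 0.59 × 2.55 = 1.279 m³/s
w_3 = (9.2 − 3.9)/2 = 2.65 m; q_3 = 0.92 × 0.51 × 2.65 = 1.243 m³/s
w_4 = (13.9 − 5.1)/2 = 4.4 m; q_4 = 0.81 × 0.50 × 4.4 = 1.782 m³/s
w_5 = (15.3 − 9.2)/2 = 3.05 m; q_5 = 0.76 × 0.37 × 3.05 = 0.8577 m³/s
w_6 = (16.5 − 13.9)/2 = 1.3 m; q_6 = 0.75 × 0.30 × 1.3 = 0.2925 m³/s
w_7 = (16.5 − 15.3)/2 = 0.6 m; q_7 = 0.37 × 0.13 × 0.6 = 0.02886 m³/s
Q = Σ qᵢ = 5.609 m³/s

5.61 m³/s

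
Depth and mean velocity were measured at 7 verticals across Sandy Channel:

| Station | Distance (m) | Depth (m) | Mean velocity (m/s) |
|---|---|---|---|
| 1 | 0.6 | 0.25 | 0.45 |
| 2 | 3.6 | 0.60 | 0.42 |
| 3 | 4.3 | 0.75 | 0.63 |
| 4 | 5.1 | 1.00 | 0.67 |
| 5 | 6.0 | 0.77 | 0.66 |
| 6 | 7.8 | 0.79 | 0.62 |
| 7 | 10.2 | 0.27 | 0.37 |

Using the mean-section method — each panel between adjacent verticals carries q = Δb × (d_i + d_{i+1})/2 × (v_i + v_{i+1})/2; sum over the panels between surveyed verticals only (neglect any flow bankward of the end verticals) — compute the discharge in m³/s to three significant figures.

Panel 1-2: Δb = 3 m, d̄ = (0.25+0.60)/2 = 0.425, v̄ = (0.45+0.42)/2 = 0.435 → q = 3×0.425×0.435 = 0.5546 m³/s
Panel 2-3: Δb = 0.7 m, d̄ = (0.60+0.75)/2 = 0.675, v̄ = (0.42+0.63)/2 = 0.525 → q = 0.7×0.675×0.525 = 0.2481 m³/s
Panel 3-4: Δb = 0.8 m, d̄ = (0.75+1.00)/2 = 0.875, v̄ = (0.63+0.67)/2 = 0.65 → q = 0.8×0.875×0.65 = 0.4550 m³/s
Panel 4-5: Δb = 0.9 m, d̄ = (1.00+0.77)/2 = 0.885, v̄ = (0.67+0.66)/2 = 0.665 → q = 0.9×0.885×0.665 = 0.5297 m³/s
Panel 5-6: Δb = 1.8 m, d̄ = (0.77+0.79)/2 = 0.78, v̄ = (0.66+0.62)/2 = 0.64 → q = 1.8×0.78×0.64 = 0.8986 m³/s
Panel 6-7: Δb = 2.4 m, d̄ = (0.79+0.27)/2 = 0.53, v̄ = (0.62+0.37)/2 = 0.495 → q = 2.4×0.53×0.495 = 0.6296 m³/s
Q = Σ q = 3.316 m³/s

3.32 m³/s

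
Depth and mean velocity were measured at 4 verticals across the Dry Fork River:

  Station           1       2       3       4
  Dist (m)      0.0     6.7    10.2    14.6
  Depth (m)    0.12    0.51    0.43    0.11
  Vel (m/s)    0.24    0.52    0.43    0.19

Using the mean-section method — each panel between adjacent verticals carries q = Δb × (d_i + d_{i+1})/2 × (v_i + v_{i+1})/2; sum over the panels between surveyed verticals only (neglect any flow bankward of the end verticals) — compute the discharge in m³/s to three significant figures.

Panel 1-2: Δb = 6.7 m, d̄ = (0.12+0.51)/2 = 0.315, v̄ = (0.24+0.52)/2 = 0.38 → q = 6.7×0.315×0.38 = 0.8020 m³/s
Panel 2-3: Δb = 3.5 m, d̄ = (0.51+0.43)/2 = 0.47, v̄ = (0.52+0.43)/2 = 0.475 → q = 3.5×0.47×0.475 = 0.7814 m³/s
Panel 3-4: Δb = 4.4 m, d̄ = (0.43+0.11)/2 = 0.27, v̄ = (0.43+0.19)/2 = 0.31 → q = 4.4×0.27×0.31 = 0.3683 m³/s
Q = Σ q = 1.952 m³/s

1.95 m³/s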